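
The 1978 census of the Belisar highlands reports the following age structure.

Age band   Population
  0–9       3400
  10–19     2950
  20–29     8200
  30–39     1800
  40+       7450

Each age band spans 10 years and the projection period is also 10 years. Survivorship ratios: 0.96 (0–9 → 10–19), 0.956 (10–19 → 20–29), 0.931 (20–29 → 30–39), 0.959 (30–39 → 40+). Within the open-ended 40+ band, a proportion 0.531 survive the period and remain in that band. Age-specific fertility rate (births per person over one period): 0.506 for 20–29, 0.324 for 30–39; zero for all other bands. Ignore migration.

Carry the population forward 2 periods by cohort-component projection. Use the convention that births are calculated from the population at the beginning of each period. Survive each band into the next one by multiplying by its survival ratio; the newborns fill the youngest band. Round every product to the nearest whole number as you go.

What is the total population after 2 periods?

24526

Period 1.
Births: 8200 × 0.506 = 4149  |  1800 × 0.324 = 583 — total 4732
10–19: 3400 × 0.96 = 3264
20–29: 2950 × 0.956 = 2820
30–39: 8200 × 0.931 = 7634
40+: 1800 × 0.959 + 7450 × 0.531 = 1726 + 3956 = 5682
End of period: [4732, 3264, 2820, 7634, 5682]
Period 2.
Births: 2820 × 0.506 = 1427  |  7634 × 0.324 = 2473 — total 3900
10–19: 4732 × 0.96 = 4543
20–29: 3264 × 0.956 = 3120
30–39: 2820 × 0.931 = 2625
40+: 7634 × 0.959 + 5682 × 0.531 = 7321 + 3017 = 10338
End of period: [3900, 4543, 3120, 2625, 10338]
Total after period 2: 3900 + 4543 + 3120 + 2625 + 10338 = 24526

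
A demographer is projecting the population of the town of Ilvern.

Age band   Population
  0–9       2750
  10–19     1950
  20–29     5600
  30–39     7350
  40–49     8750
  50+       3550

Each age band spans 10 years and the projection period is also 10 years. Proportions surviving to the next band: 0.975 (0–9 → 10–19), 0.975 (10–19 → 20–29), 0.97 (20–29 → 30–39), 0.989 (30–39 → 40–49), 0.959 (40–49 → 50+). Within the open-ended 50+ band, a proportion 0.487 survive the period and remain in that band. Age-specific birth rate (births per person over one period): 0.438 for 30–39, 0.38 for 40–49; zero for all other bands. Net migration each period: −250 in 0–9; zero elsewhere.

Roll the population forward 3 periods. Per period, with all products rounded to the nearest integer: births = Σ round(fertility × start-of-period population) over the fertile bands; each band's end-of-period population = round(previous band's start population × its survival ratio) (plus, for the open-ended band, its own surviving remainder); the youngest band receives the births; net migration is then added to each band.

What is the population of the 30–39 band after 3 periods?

Let group 1 be 0–9 through group 6 = 50+.
— Period 1 —
Births: 7350 × 0.438 = 3219, 8750 × 0.38 = 3325 → total 6544
Group 2: 2750 × 0.975 = 2681
Group 3: 1950 × 0.975 = 1901
Group 4: 5600 × 0.97 = 5432
Group 5: 7350 × 0.989 = 7269
Group 6: 8750 × 0.959 + 3550 × 0.487 = 8391 + 1729 = 10120
Net migration: Group 1 − 250 → 6294
Population now: 0–9=6294, 10–19=2681, 20–29=1901, 30–39=5432, 40–49=7269, 50+=10120
— Period 2 —
Births: 5432 × 0.438 = 2379, 7269 × 0.38 = 2762 → total 5141
Group 2: 6294 × 0.975 = 6137
Group 3: 2681 × 0.975 = 2614
Group 4: 1901 × 0.97 = 1844
Group 5: 5432 × 0.989 = 5372
Group 6: 7269 × 0.959 + 10120 × 0.487 = 6971 + 4928 = 11899
Net migration: Group 1 − 250 → 4891
Population now: 0–9=4891, 10–19=6137, 20–29=2614, 30–39=1844, 40–49=5372, 50+=11899
— Period 3 —
Births: 1844 × 0.438 = 808, 5372 × 0.38 = 2041 → total 2849
Group 2: 4891 × 0.975 = 4769
Group 3: 6137 × 0.975 = 5984
Group 4: 2614 × 0.97 = 2536
Group 5: 1844 × 0.989 = 1824
Group 6: 5372 × 0.959 + 11899 × 0.487 = 5152 + 5795 = 10947
Net migration: Group 1 − 250 → 2599
Population now: 0–9=2599, 10–19=4769, 20–29=5984, 30–39=2536, 40–49=1824, 50+=10947

2536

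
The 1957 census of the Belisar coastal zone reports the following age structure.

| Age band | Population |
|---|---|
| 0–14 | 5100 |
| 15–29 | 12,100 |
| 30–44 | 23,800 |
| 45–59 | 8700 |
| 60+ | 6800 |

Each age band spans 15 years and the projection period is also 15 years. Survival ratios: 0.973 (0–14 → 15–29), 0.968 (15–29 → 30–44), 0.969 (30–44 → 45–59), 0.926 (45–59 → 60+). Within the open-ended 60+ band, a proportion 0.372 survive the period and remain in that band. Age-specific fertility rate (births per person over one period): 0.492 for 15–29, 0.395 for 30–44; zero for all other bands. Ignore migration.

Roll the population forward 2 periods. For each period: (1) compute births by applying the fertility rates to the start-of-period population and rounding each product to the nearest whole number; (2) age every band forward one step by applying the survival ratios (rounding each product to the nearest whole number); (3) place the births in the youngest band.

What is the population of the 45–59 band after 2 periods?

Period 1:
Births: 12100 × 0.492 = 5953, 23800 × 0.395 = 9401 ⇒ total 15354
15–29: 5100 × 0.973 = 4962
30–44: 12100 × 0.968 = 11713
45–59: 23800 × 0.969 = 23062
60+: 8700 × 0.926 + 6800 × 0.372 = 8056 + 2530 = 10586
End of period: [15354, 4962, 11713, 23062, 10586]
Period 2:
Births: 4962 × 0.492 = 2441, 11713 × 0.395 = 4627 ⇒ total 7068
15–29: 15354 × 0.973 = 14939
30–44: 4962 × 0.968 = 4803
45–59: 11713 × 0.969 = 11350
60+: 23062 × 0.926 + 10586 × 0.372 = 21355 + 3938 = 25293
End of period: [7068, 14939, 4803, 11350, 25293]

11350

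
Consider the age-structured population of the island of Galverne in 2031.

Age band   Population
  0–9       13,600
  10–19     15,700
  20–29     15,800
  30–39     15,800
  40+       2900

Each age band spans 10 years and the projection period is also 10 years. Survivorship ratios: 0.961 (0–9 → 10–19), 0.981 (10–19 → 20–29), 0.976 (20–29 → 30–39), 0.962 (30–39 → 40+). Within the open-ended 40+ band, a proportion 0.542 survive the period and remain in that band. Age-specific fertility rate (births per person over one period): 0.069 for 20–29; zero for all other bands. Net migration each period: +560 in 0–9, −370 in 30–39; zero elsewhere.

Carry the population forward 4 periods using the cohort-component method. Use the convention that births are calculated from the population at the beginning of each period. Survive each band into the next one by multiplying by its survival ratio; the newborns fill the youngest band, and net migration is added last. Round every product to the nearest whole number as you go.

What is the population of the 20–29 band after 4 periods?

Let group 1 be 0–9 through group 5 = 40+.
Period 1:
Births: 15800 * 0.069 = 1090
Group 2: 13600 * 0.961 = 13070
Group 3: 15700 * 0.981 = 15402
Group 4: 15800 * 0.976 = 15421
Group 5: 15800 * 0.962 + 2900 * 0.542 = 15200 + 1572 = 16772
Net migration: Group 1 + 560 → 1650; Group 4 − 370 → 15051
Population now: 0–9=1650, 10–19=13070, 20–29=15402, 30–39=15051, 40+=16772
Period 2:
Births: 15402 * 0.069 = 1063
Group 2: 1650 * 0.961 = 1586
Group 3: 13070 * 0.981 = 12822
Group 4: 15402 * 0.976 = 15032
Group 5: 15051 * 0.962 + 16772 * 0.542 = 14479 + 9090 = 23569
Net migration: Group 1 + 560 → 1623; Group 4 − 370 → 14662
Population now: 0–9=1623, 10–19=1586, 20–29=12822, 30–39=14662, 40+=23569
Period 3:
Births: 12822 * 0.069 = 885
Group 2: 1623 * 0.961 = 1560
Group 3: 1586 * 0.981 = 1556
Group 4: 12822 * 0.976 = 12514
Group 5: 14662 * 0.962 + 23569 * 0.542 = 14105 + 12774 = 26879
Net migration: Group 1 + 560 → 1445; Group 4 − 370 → 12144
Population now: 0–9=1445, 10–19=1560, 20–29=1556, 30–39=12144, 40+=26879
Period 4:
Births: 1556 * 0.069 = 107
Group 2: 1445 * 0.961 = 1389
Group 3: 1560 * 0.981 = 1530
Group 4: 1556 * 0.976 = 1519
Group 5: 12144 * 0.962 + 26879 * 0.542 = 11683 + 14568 = 26251
Net migration: Group 1 + 560 → 667; Group 4 − 370 → 1149
Population now: 0–9=667, 10–19=1389, 20–29=1530, 30–39=1149, 40+=26251

1530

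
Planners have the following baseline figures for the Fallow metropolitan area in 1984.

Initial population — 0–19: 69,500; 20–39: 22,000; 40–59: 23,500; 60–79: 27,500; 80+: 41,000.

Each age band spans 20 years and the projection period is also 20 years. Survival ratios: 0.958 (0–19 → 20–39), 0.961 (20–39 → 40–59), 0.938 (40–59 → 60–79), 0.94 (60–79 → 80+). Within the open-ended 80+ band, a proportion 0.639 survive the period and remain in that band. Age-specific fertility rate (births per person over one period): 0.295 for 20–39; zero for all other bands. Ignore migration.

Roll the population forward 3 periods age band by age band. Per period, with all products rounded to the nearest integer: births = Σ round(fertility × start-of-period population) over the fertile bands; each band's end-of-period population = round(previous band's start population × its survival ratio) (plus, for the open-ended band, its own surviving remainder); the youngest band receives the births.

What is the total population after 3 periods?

139776

Numbering the groups 1..5 from youngest to oldest:
— Period 1 —
Births: 22000 * 0.295 = 6490
Group 2: 69500 * 0.958 = 66581
Group 3: 22000 * 0.961 = 21142
Group 4: 23500 * 0.938 = 22043
Group 5: 27500 * 0.94 + 41000 * 0.639 = 25850 + 26199 = 52049
Population now: 0–19=6490, 20–39=66581, 40–59=21142, 60–79=22043, 80+=52049
— Period 2 —
Births: 66581 * 0.295 = 19641
Group 2: 6490 * 0.958 = 6217
Group 3: 66581 * 0.961 = 63984
Group 4: 21142 * 0.938 = 19831
Group 5: 22043 * 0.94 + 52049 * 0.639 = 20720 + 33259 = 53979
Population now: 0–19=19641, 20–39=6217, 40–59=63984, 60–79=19831, 80+=53979
— Period 3 —
Births: 6217 * 0.295 = 1834
Group 2: 19641 * 0.958 = 18816
Group 3: 6217 * 0.961 = 5975
Group 4: 63984 * 0.938 = 60017
Group 5: 19831 * 0.94 + 53979 * 0.639 = 18641 + 34493 = 53134
Population now: 0–19=1834, 20–39=18816, 40–59=5975, 60–79=60017, 80+=53134
Total after period 3: 1834 + 18816 + 5975 + 60017 + 53134 = 139776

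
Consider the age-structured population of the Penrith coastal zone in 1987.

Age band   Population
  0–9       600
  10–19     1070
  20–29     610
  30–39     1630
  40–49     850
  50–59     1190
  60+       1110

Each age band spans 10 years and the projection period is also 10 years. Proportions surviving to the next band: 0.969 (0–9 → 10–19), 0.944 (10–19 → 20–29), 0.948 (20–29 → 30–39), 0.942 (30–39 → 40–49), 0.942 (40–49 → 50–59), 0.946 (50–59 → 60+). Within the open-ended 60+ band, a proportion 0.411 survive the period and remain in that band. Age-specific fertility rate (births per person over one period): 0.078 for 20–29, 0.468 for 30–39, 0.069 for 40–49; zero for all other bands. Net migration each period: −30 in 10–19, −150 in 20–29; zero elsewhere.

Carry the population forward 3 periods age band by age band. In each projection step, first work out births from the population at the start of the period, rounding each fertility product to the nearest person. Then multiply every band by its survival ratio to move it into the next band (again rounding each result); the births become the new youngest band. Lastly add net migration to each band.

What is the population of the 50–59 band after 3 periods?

512

Period 1.
Births: 610 × 0.078 = 48  |  1630 × 0.468 = 763  |  850 × 0.069 = 59 — total 870
10–19: 600 × 0.969 = 581
20–29: 1070 × 0.944 = 1010
30–39: 610 × 0.948 = 578
40–49: 1630 × 0.942 = 1535
50–59: 850 × 0.942 = 801
60+: 1190 × 0.946 + 1110 × 0.411 = 1126 + 456 = 1582
Net migration: 10–19 − 30 → 551; 20–29 − 150 → 860
Population now: 0–9=870, 10–19=551, 20–29=860, 30–39=578, 40–49=1535, 50–59=801, 60+=1582
Period 2.
Births: 860 × 0.078 = 67  |  578 × 0.468 = 271  |  1535 × 0.069 = 106 — total 444
10–19: 870 × 0.969 = 843
20–29: 551 × 0.944 = 520
30–39: 860 × 0.948 = 815
40–49: 578 × 0.942 = 544
50–59: 1535 × 0.942 = 1446
60+: 801 × 0.946 + 1582 × 0.411 = 758 + 650 = 1408
Net migration: 10–19 − 30 → 813; 20–29 − 150 → 370
Population now: 0–9=444, 10–19=813, 20–29=370, 30–39=815, 40–49=544, 50–59=1446, 60+=1408
Period 3.
Births: 370 × 0.078 = 29  |  815 × 0.468 = 381  |  544 × 0.069 = 38 — total 448
10–19: 444 × 0.969 = 430
20–29: 813 × 0.944 = 767
30–39: 370 × 0.948 = 351
40–49: 815 × 0.942 = 768
50–59: 544 × 0.942 = 512
60+: 1446 × 0.946 + 1408 × 0.411 = 1368 + 579 = 1947
Net migration: 10–19 − 30 → 400; 20–29 − 150 → 617
Population now: 0–9=448, 10–19=400, 20–29=617, 30–39=351, 40–49=768, 50–59=512, 60+=1947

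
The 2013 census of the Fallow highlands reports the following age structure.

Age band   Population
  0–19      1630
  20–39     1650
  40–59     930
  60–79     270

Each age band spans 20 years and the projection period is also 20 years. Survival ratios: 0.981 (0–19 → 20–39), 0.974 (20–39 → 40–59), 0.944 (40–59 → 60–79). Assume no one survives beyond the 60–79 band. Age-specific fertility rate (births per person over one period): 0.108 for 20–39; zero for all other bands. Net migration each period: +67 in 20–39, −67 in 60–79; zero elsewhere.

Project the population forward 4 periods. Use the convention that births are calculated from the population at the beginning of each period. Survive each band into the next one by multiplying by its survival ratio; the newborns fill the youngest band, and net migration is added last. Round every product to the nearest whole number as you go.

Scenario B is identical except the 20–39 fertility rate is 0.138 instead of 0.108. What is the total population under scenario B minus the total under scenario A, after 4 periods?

118

Period 1.
Births: 1650 × 0.108 = 178
20–39: 1630 × 0.981 = 1599
40–59: 1650 × 0.974 = 1607
60–79: 930 × 0.944 = 878
Net migration: 20–39 + 67 → 1666; 60–79 − 67 → 811
Population now: 0–19=178, 20–39=1666, 40–59=1607, 60–79=811
Period 2.
Births: 1666 × 0.108 = 180
20–39: 178 × 0.981 = 175
40–59: 1666 × 0.974 = 1623
60–79: 1607 × 0.944 = 1517
Net migration: 20–39 + 67 → 242; 60–79 − 67 → 1450
Population now: 0–19=180, 20–39=242, 40–59=1623, 60–79=1450
Period 3.
Births: 242 × 0.108 = 26
20–39: 180 × 0.981 = 177
40–59: 242 × 0.974 = 236
60–79: 1623 × 0.944 = 1532
Net migration: 20–39 + 67 → 244; 60–79 − 67 → 1465
Population now: 0–19=26, 20–39=244, 40–59=236, 60–79=1465
Period 4.
Births: 244 × 0.108 = 26
20–39: 26 × 0.981 = 26
40–59: 244 × 0.974 = 238
60–79: 236 × 0.944 = 223
Net migration: 20–39 + 67 → 93; 60–79 − 67 → 156
Population now: 0–19=26, 20–39=93, 40–59=238, 60–79=156
Scenario A total after 4 periods: 513
Scenario B projection —
Period 1.
Births: 1650 × 0.138 = 228
20–39: 1630 × 0.981 = 1599
40–59: 1650 × 0.974 = 1607
60–79: 930 × 0.944 = 878
Net migration: 20–39 + 67 → 1666; 60–79 − 67 → 811
Population now: 0–19=228, 20–39=1666, 40–59=1607, 60–79=811
Period 2.
Births: 1666 × 0.138 = 230
20–39: 228 × 0.981 = 224
40–59: 1666 × 0.974 = 1623
60–79: 1607 × 0.944 = 1517
Net migration: 20–39 + 67 → 291; 60–79 − 67 → 1450
Population now: 0–19=230, 20–39=291, 40–59=1623, 60–79=1450
Period 3.
Births: 291 × 0.138 = 40
20–39: 230 × 0.981 = 226
40–59: 291 × 0.974 = 283
60–79: 1623 × 0.944 = 1532
Net migration: 20–39 + 67 → 293; 60–79 − 67 → 1465
Population now: 0–19=40, 20–39=293, 40–59=283, 60–79=1465
Period 4.
Births: 293 × 0.138 = 40
20–39: 40 × 0.981 = 39
40–59: 293 × 0.974 = 285
60–79: 283 × 0.944 = 267
Net migration: 20–39 + 67 → 106; 60–79 − 67 → 200
Population now: 0–19=40, 20–39=106, 40–59=285, 60–79=200
Scenario B total after 4 periods: 631
Difference B − A = 631 − 513 = 118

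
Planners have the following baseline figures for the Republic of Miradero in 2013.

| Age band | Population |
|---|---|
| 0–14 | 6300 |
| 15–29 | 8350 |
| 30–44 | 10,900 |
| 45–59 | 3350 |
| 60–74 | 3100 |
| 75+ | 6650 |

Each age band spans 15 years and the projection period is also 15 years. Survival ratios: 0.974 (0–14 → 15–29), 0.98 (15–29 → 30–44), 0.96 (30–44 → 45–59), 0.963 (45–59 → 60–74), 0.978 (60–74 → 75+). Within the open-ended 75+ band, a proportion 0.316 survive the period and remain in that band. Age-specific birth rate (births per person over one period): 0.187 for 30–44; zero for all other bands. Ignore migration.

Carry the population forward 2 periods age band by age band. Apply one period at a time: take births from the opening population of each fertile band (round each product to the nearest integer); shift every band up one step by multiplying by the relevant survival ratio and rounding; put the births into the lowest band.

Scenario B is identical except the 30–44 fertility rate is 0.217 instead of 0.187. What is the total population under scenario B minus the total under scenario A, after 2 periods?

[period 1]
Births: 10900 × 0.187 = 2038
15–29: 6300 × 0.974 = 6136
30–44: 8350 × 0.98 = 8183
45–59: 10900 × 0.96 = 10464
60–74: 3350 × 0.963 = 3226
75+: 3100 × 0.978 + 6650 × 0.316 = 3032 + 2101 = 5133
Giving 2038 / 6136 / 8183 / 10464 / 3226 / 5133.
[period 2]
Births: 8183 × 0.187 = 1530
15–29: 2038 × 0.974 = 1985
30–44: 6136 × 0.98 = 6013
45–59: 8183 × 0.96 = 7856
60–74: 10464 × 0.963 = 10077
75+: 3226 × 0.978 + 5133 × 0.316 = 3155 + 1622 = 4777
Giving 1530 / 1985 / 6013 / 7856 / 10077 / 4777.
Scenario A total after 2 periods: 32238
Scenario B projection —
[period 1]
Births: 10900 × 0.217 = 2365
15–29: 6300 × 0.974 = 6136
30–44: 8350 × 0.98 = 8183
45–59: 10900 × 0.96 = 10464
60–74: 3350 × 0.963 = 3226
75+: 3100 × 0.978 + 6650 × 0.316 = 3032 + 2101 = 5133
Giving 2365 / 6136 / 8183 / 10464 / 3226 / 5133.
[period 2]
Births: 8183 × 0.217 = 1776
15–29: 2365 × 0.974 = 2304
30–44: 6136 × 0.98 = 6013
45–59: 8183 × 0.96 = 7856
60–74: 10464 × 0.963 = 10077
75+: 3226 × 0.978 + 5133 × 0.316 = 3155 + 1622 = 4777
Giving 1776 / 2304 / 6013 / 7856 / 10077 / 4777.
Scenario B total after 2 periods: 32803
Difference B − A = 32803 − 32238 = 565

565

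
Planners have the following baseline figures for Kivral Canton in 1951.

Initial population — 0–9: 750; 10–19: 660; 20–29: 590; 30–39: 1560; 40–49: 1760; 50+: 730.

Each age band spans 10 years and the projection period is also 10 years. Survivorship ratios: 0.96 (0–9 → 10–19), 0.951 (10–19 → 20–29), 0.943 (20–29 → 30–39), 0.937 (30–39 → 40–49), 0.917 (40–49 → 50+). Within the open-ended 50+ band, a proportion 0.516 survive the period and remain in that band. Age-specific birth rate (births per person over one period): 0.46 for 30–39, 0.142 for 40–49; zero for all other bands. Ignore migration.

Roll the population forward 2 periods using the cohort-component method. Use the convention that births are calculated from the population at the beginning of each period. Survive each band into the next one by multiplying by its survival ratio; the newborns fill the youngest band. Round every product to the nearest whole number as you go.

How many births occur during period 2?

464

Period 1.
Births: 1560 * 0.46 = 718 ; 1760 * 0.142 = 250 — total 968
10–19: 750 * 0.96 = 720
20–29: 660 * 0.951 = 628
30–39: 590 * 0.943 = 556
40–49: 1560 * 0.937 = 1462
50+: 1760 * 0.917 + 730 * 0.516 = 1614 + 377 = 1991
Giving 968 / 720 / 628 / 556 / 1462 / 1991.
Period 2.
Births: 556 * 0.46 = 256 ; 1462 * 0.142 = 208 — total 464
10–19: 968 * 0.96 = 929
20–29: 720 * 0.951 = 685
30–39: 628 * 0.943 = 592
40–49: 556 * 0.937 = 521
50+: 1462 * 0.917 + 1991 * 0.516 = 1341 + 1027 = 2368
Giving 464 / 929 / 685 / 592 / 521 / 2368.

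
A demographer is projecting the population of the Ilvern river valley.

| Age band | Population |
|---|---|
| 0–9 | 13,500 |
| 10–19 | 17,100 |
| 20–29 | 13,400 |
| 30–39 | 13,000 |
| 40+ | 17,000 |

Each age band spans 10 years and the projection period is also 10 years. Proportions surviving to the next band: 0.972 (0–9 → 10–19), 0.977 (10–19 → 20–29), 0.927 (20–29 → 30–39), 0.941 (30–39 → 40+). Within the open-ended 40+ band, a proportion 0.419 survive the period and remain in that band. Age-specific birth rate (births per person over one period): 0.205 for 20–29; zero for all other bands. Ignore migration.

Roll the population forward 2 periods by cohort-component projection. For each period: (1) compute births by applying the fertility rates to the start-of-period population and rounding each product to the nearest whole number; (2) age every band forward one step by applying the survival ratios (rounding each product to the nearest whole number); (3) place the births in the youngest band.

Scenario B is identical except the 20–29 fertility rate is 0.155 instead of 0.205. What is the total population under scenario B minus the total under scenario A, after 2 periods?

-1486

Let group 1 be 0–9 through group 5 = 40+.
— Period 1 —
Births: 13400 × 0.205 = 2747
Group 2: 13500 × 0.972 = 13122
Group 3: 17100 × 0.977 = 16707
Group 4: 13400 × 0.927 = 12422
Group 5: 13000 × 0.941 + 17000 × 0.419 = 12233 + 7123 = 19356
→ [2747, 13122, 16707, 12422, 19356]
— Period 2 —
Births: 16707 × 0.205 = 3425
Group 2: 2747 × 0.972 = 2670
Group 3: 13122 × 0.977 = 12820
Group 4: 16707 × 0.927 = 15487
Group 5: 12422 × 0.941 + 19356 × 0.419 = 11689 + 8110 = 19799
→ [3425, 2670, 12820, 15487, 19799]
Scenario A total after 2 periods: 54201
Scenario B projection —
— Period 1 —
Births: 13400 × 0.155 = 2077
Group 2: 13500 × 0.972 = 13122
Group 3: 17100 × 0.977 = 16707
Group 4: 13400 × 0.927 = 12422
Group 5: 13000 × 0.941 + 17000 × 0.419 = 12233 + 7123 = 19356
→ [2077, 13122, 16707, 12422, 19356]
— Period 2 —
Births: 16707 × 0.155 = 2590
Group 2: 2077 × 0.972 = 2019
Group 3: 13122 × 0.977 = 12820
Group 4: 16707 × 0.927 = 15487
Group 5: 12422 × 0.941 + 19356 × 0.419 = 11689 + 8110 = 19799
→ [2590, 2019, 12820, 15487, 19799]
Scenario B total after 2 periods: 52715
Difference B − A = 52715 − 54201 = -1486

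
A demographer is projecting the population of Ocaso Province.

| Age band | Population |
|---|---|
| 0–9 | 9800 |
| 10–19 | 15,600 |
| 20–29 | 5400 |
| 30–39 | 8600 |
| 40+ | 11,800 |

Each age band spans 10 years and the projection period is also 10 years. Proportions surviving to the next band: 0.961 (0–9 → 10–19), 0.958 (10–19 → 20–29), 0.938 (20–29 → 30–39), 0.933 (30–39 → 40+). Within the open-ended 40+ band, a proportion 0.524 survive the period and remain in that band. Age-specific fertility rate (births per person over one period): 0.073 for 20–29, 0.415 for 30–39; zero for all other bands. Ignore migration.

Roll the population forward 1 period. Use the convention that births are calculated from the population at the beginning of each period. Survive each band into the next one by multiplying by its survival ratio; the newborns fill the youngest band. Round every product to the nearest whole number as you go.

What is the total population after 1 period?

Let group 1 be 0–9 through group 5 = 40+.
Period 1:
Births: 5400 × 0.073 = 394  |  8600 × 0.415 = 3569 — total 3963
Group 2: 9800 × 0.961 = 9418
Group 3: 15600 × 0.958 = 14945
Group 4: 5400 × 0.938 = 5065
Group 5: 8600 × 0.933 + 11800 × 0.524 = 8024 + 6183 = 14207
→ [3963, 9418, 14945, 5065, 14207]
Total after period 1: 3963 + 9418 + 14945 + 5065 + 14207 = 47598

47598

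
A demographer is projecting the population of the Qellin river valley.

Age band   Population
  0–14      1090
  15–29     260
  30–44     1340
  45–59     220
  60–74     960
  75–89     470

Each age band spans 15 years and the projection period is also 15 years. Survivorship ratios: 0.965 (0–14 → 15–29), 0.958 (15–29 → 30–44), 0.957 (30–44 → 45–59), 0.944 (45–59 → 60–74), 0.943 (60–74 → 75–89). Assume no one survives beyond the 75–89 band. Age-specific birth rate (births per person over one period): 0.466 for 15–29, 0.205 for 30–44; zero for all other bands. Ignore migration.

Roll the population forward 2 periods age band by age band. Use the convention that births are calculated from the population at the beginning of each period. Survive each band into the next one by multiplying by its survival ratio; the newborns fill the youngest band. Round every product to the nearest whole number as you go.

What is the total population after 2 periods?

3575

Call the bands 1 to 6, youngest first.
After projecting period 1:
Births: 260 × 0.466 = 121  |  1340 × 0.205 = 275 ⇒ total 396
Band 2: 1090 × 0.965 = 1052
Band 3: 260 × 0.958 = 249
Band 4: 1340 × 0.957 = 1282
Band 5: 220 × 0.944 = 208
Band 6: 960 × 0.943 = 905
Population now: 0–14=396, 15–29=1052, 30–44=249, 45–59=1282, 60–74=208, 75–89=905
After projecting period 2:
Births: 1052 × 0.466 = 490  |  249 × 0.205 = 51 ⇒ total 541
Band 2: 396 × 0.965 = 382
Band 3: 1052 × 0.958 = 1008
Band 4: 249 × 0.957 = 238
Band 5: 1282 × 0.944 = 1210
Band 6: 208 × 0.943 = 196
Population now: 0–14=541, 15–29=382, 30–44=1008, 45–59=238, 60–74=1210, 75–89=196
Total after period 2: 541 + 382 + 1008 + 238 + 1210 + 196 = 3575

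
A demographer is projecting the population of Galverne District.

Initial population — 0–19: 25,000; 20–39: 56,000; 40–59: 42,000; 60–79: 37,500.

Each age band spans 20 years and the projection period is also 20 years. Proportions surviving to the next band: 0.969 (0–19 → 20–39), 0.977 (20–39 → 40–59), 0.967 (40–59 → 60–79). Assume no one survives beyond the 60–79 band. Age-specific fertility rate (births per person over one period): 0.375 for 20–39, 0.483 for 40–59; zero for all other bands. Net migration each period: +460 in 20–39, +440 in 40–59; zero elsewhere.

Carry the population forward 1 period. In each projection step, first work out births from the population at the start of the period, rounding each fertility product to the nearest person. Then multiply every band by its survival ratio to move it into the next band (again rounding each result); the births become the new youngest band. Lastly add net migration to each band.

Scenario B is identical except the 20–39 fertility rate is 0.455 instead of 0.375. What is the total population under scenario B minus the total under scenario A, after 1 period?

4480

After projecting period 1:
Births: 56000 × 0.375 = 21000  |  42000 × 0.483 = 20286 → 41286
20–39: 25000 × 0.969 = 24225
40–59: 56000 × 0.977 = 54712
60–79: 42000 × 0.967 = 40614
Net migration: 20–39 + 460 → 24685; 40–59 + 440 → 55152
→ [41286, 24685, 55152, 40614]
Scenario A total after 1 period: 161737
Scenario B projection —
After projecting period 1:
Births: 56000 × 0.455 = 25480  |  42000 × 0.483 = 20286 → 45766
20–39: 25000 × 0.969 = 24225
40–59: 56000 × 0.977 = 54712
60–79: 42000 × 0.967 = 40614
Net migration: 20–39 + 460 → 24685; 40–59 + 440 → 55152
→ [45766, 24685, 55152, 40614]
Scenario B total after 1 period: 166217
Difference B − A = 166217 − 161737 = 4480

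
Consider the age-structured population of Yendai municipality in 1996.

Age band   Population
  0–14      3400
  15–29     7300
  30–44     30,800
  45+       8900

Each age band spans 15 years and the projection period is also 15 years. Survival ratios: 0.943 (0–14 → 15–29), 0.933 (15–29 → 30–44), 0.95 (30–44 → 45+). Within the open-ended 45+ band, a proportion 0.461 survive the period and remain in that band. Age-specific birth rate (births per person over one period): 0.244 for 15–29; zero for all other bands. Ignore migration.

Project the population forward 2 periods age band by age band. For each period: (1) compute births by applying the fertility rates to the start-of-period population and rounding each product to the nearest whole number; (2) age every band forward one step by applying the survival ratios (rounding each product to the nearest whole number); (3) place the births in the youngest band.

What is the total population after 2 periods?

Numbering the bands 1..4 from youngest to oldest:
— Period 1 —
Births: 7300 × 0.244 = 1781
Band 2: 3400 × 0.943 = 3206
Band 3: 7300 × 0.933 = 6811
Band 4: 30800 × 0.95 + 8900 × 0.461 = 29260 + 4103 = 33363
Giving 1781 / 3206 / 6811 / 33363.
— Period 2 —
Births: 3206 × 0.244 = 782
Band 2: 1781 × 0.943 = 1679
Band 3: 3206 × 0.933 = 2991
Band 4: 6811 × 0.95 + 33363 × 0.461 = 6470 + 15380 = 21850
Giving 782 / 1679 / 2991 / 21850.
Total after period 2: 782 + 1679 + 2991 + 21850 = 27302

27302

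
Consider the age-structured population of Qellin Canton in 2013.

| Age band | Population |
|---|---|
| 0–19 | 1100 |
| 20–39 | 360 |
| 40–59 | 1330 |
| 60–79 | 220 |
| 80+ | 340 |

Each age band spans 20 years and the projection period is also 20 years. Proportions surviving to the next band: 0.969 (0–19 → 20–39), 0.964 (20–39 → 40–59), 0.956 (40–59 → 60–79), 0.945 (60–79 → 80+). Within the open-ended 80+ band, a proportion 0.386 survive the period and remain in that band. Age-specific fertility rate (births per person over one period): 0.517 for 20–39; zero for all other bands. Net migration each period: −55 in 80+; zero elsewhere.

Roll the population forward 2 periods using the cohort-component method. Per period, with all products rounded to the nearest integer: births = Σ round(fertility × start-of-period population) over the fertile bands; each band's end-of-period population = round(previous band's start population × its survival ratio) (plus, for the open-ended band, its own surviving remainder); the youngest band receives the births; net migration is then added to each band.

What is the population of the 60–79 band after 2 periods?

332

Let band 1 be 0–19 through band 5 = 80+.
Period 1.
Births: 360 × 0.517 = 186
Band 2: 1100 × 0.969 = 1066
Band 3: 360 × 0.964 = 347
Band 4: 1330 × 0.956 = 1271
Band 5: 220 × 0.945 + 340 × 0.386 = 208 + 131 = 339
Net migration: Band 5 − 55 → 284
→ [186, 1066, 347, 1271, 284]
Period 2.
Births: 1066 × 0.517 = 551
Band 2: 186 × 0.969 = 180
Band 3: 1066 × 0.964 = 1028
Band 4: 347 × 0.956 = 332
Band 5: 1271 × 0.945 + 284 × 0.386 = 1201 + 110 = 1311
Net migration: Band 5 − 55 → 1256
→ [551, 180, 1028, 332, 1256]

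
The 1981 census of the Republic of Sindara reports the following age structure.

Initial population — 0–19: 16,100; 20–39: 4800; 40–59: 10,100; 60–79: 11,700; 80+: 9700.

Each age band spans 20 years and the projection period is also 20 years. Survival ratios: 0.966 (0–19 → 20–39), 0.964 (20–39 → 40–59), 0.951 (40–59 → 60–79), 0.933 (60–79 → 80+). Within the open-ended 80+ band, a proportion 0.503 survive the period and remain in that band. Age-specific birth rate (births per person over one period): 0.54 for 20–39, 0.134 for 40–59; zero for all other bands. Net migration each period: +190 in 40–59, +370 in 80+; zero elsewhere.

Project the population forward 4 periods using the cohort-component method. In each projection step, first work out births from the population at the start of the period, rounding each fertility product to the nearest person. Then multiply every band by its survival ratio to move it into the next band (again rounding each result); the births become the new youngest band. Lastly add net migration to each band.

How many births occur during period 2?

(Bands numbered youngest = 1 to oldest = 5.)
Period 1.
Births: 4800 × 0.54 = 2592 ; 10100 × 0.134 = 1353 — total 3945
Band 2: 16100 × 0.966 = 15553
Band 3: 4800 × 0.964 = 4627
Band 4: 10100 × 0.951 = 9605
Band 5: 11700 × 0.933 + 9700 × 0.503 = 10916 + 4879 = 15795
Net migration: Band 3 + 190 → 4817; Band 5 + 370 → 16165
Population now: 0–19=3945, 20–39=15553, 40–59=4817, 60–79=9605, 80+=16165
Period 2.
Births: 15553 × 0.54 = 8399 ; 4817 × 0.134 = 645 — total 9044
Band 2: 3945 × 0.966 = 3811
Band 3: 15553 × 0.964 = 14993
Band 4: 4817 × 0.951 = 4581
Band 5: 9605 × 0.933 + 16165 × 0.503 = 8961 + 8131 = 17092
Net migration: Band 3 + 190 → 15183; Band 5 + 370 → 17462
Population now: 0–19=9044, 20–39=3811, 40–59=15183, 60–79=4581, 80+=17462

9044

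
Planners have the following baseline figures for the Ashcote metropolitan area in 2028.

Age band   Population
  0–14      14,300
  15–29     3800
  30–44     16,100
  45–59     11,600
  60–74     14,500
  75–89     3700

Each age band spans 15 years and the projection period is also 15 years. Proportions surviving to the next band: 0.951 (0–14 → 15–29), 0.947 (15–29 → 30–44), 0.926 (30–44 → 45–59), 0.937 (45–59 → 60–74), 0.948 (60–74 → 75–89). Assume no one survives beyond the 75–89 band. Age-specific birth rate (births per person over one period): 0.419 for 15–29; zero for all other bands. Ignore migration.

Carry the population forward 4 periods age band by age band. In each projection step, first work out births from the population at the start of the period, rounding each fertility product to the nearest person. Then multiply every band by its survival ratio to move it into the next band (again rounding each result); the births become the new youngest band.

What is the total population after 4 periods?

23469

Period 1:
Births: 3800 × 0.419 = 1592
15–29: 14300 × 0.951 = 13599
30–44: 3800 × 0.947 = 3599
45–59: 16100 × 0.926 = 14909
60–74: 11600 × 0.937 = 10869
75–89: 14500 × 0.948 = 13746
Giving 1592 / 13599 / 3599 / 14909 / 10869 / 13746.
Period 2:
Births: 13599 × 0.419 = 5698
15–29: 1592 × 0.951 = 1514
30–44: 13599 × 0.947 = 12878
45–59: 3599 × 0.926 = 3333
60–74: 14909 × 0.937 = 13970
75–89: 10869 × 0.948 = 10304
Giving 5698 / 1514 / 12878 / 3333 / 13970 / 10304.
Period 3:
Births: 1514 × 0.419 = 634
15–29: 5698 × 0.951 = 5419
30–44: 1514 × 0.947 = 1434
45–59: 12878 × 0.926 = 11925
60–74: 3333 × 0.937 = 3123
75–89: 13970 × 0.948 = 13244
Giving 634 / 5419 / 1434 / 11925 / 3123 / 13244.
Period 4:
Births: 5419 × 0.419 = 2271
15–29: 634 × 0.951 = 603
30–44: 5419 × 0.947 = 5132
45–59: 1434 × 0.926 = 1328
60–74: 11925 × 0.937 = 11174
75–89: 3123 × 0.948 = 2961
Giving 2271 / 603 / 5132 / 1328 / 11174 / 2961.
Total after period 4: 2271 + 603 + 5132 + 1328 + 11174 + 2961 = 23469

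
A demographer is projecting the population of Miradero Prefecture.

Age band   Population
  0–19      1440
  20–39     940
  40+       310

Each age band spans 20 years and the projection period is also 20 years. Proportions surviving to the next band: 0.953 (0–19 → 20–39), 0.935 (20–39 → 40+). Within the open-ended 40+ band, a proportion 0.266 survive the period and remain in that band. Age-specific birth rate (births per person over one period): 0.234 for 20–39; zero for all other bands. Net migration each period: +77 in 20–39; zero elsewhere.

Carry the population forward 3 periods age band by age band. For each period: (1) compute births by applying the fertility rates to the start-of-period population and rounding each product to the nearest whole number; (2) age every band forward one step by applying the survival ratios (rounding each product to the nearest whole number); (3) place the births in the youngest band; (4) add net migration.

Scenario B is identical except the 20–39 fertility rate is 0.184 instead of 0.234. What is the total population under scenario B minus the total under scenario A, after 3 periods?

After projecting period 1:
Births: 940 * 0.234 = 220
20–39: 1440 * 0.953 = 1372
40+: 940 * 0.935 + 310 * 0.266 = 879 + 82 = 961
Net migration: 20–39 + 77 → 1449
End of period: [220, 1449, 961]
After projecting period 2:
Births: 1449 * 0.234 = 339
20–39: 220 * 0.953 = 210
40+: 1449 * 0.935 + 961 * 0.266 = 1355 + 256 = 1611
Net migration: 20–39 + 77 → 287
End of period: [339, 287, 1611]
After projecting period 3:
Births: 287 * 0.234 = 67
20–39: 339 * 0.953 = 323
40+: 287 * 0.935 + 1611 * 0.266 = 268 + 429 = 697
Net migration: 20–39 + 77 → 400
End of period: [67, 400, 697]
Scenario A total after 3 periods: 1164
Scenario B projection —
After projecting period 1:
Births: 940 * 0.184 = 173
20–39: 1440 * 0.953 = 1372
40+: 940 * 0.935 + 310 * 0.266 = 879 + 82 = 961
Net migration: 20–39 + 77 → 1449
End of period: [173, 1449, 961]
After projecting period 2:
Births: 1449 * 0.184 = 267
20–39: 173 * 0.953 = 165
40+: 1449 * 0.935 + 961 * 0.266 = 1355 + 256 = 1611
Net migration: 20–39 + 77 → 242
End of period: [267, 242, 1611]
After projecting period 3:
Births: 242 * 0.184 = 45
20–39: 267 * 0.953 = 254
40+: 242 * 0.935 + 1611 * 0.266 = 226 + 429 = 655
Net migration: 20–39 + 77 → 331
End of period: [45, 331, 655]
Scenario B total after 3 periods: 1031
Difference B − A = 1031 − 1164 = -133

-133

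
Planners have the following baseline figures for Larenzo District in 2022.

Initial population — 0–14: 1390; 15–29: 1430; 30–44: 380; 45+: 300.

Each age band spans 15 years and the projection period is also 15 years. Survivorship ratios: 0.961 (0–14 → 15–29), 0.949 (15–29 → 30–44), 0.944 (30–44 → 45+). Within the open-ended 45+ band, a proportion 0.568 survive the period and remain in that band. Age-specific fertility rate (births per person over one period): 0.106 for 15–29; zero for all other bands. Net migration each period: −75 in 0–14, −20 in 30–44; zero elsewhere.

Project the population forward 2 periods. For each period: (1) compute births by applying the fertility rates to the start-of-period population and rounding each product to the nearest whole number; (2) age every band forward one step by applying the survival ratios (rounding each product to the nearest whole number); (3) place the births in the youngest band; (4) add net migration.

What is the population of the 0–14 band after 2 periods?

Period 1:
Births: 1430 * 0.106 = 152
15–29: 1390 * 0.961 = 1336
30–44: 1430 * 0.949 = 1357
45+: 380 * 0.944 + 300 * 0.568 = 359 + 170 = 529
Net migration: 0–14 − 75 → 77; 30–44 − 20 → 1337
Giving 77 / 1336 / 1337 / 529.
Period 2:
Births: 1336 * 0.106 = 142
15–29: 77 * 0.961 = 74
30–44: 1336 * 0.949 = 1268
45+: 1337 * 0.944 + 529 * 0.568 = 1262 + 300 = 1562
Net migration: 0–14 − 75 → 67; 30–44 − 20 → 1248
Giving 67 / 74 / 1248 / 1562.

67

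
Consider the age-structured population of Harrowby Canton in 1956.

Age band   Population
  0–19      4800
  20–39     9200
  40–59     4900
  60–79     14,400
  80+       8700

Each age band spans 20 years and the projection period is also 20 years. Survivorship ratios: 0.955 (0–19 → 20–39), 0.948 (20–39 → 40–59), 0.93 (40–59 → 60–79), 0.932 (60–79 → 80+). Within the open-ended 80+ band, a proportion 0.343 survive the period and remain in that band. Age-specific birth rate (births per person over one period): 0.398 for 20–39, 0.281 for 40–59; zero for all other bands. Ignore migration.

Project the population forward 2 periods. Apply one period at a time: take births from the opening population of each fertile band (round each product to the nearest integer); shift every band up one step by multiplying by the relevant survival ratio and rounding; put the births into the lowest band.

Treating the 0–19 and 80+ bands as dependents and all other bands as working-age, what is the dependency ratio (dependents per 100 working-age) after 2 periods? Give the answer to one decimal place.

Let group 1 be 0–19 through group 5 = 80+.
Period 1.
Births: 9200 * 0.398 = 3662 ; 4900 * 0.281 = 1377 — total 5039
Group 2: 4800 * 0.955 = 4584
Group 3: 9200 * 0.948 = 8722
Group 4: 4900 * 0.93 = 4557
Group 5: 14400 * 0.932 + 8700 * 0.343 = 13421 + 2984 = 16405
Giving 5039 / 4584 / 8722 / 4557 / 16405.
Period 2.
Births: 4584 * 0.398 = 1824 ; 8722 * 0.281 = 2451 — total 4275
Group 2: 5039 * 0.955 = 4812
Group 3: 4584 * 0.948 = 4346
Group 4: 8722 * 0.93 = 8111
Group 5: 4557 * 0.932 + 16405 * 0.343 = 4247 + 5627 = 9874
Giving 4275 / 4812 / 4346 / 8111 / 9874.
Dependents (band 0–19 + band 80+) = 4275 + 9874 = 14149; working-age = 17269; ratio = 14149/17269 × 100 = 81.9

81.9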